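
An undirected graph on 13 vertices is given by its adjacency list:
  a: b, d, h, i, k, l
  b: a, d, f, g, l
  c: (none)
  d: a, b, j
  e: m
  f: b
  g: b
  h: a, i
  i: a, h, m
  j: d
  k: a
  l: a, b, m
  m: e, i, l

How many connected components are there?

c is isolated — a component by itself.
Starting from a we can reach a, b, d, e, f, g, h, i, j, k, l, m. That is one component of size 12.
Total: 2 components.

2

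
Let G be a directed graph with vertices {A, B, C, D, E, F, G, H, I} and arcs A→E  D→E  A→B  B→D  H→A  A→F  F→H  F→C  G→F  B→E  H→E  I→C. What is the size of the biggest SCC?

3

{A, F, H} are all mutually reachable — one SCC of size 3.
{G} is an SCC by itself.
{B} is an SCC by itself.
{C} is an SCC by itself.
{D} is an SCC by itself.
(and 2 more singleton SCCs)
The largest has 3 vertices.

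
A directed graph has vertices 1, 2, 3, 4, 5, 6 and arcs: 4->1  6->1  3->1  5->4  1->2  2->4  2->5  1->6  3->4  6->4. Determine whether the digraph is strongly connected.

There is no directed path from 2 to 3, so the graph is not strongly connected.

No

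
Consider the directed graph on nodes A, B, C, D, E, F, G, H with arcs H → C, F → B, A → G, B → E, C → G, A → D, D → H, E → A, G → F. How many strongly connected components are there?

1

{A, B, C, D, E, F, G, H} are all mutually reachable — one SCC of size 8.
That gives 1 strongly connected component.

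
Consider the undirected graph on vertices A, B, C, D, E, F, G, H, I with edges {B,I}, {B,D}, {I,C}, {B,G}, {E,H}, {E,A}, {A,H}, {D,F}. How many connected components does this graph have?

2

Starting from A we can reach A, E, H. That is one component of size 3.
Starting from B we can reach B, C, D, F, G, I. That is one component of size 6.
Total: 2 components.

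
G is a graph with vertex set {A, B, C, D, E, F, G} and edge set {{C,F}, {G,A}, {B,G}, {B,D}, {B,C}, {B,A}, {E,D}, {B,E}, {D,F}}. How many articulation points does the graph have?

Removing B increases the component count from 1 to 2, so B is a cut vertex.
By contrast removing G leaves 1 component; it is not a cut vertex. No other vertex is a cut vertex either.

1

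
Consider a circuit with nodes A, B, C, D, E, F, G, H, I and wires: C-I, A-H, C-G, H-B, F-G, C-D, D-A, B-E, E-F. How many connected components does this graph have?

1

Starting from A we can reach A, B, C, D, E, F, G, H, I. That is one component of size 9.
Total: 1 component.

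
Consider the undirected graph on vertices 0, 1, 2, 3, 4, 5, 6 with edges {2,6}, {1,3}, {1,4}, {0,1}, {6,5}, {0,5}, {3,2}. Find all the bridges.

The edges on the cycle 0-1-3-2-6-5-0 are not bridges since each lies on that cycle.
But removing 1–4 disconnects 1 from 4 — this is a bridge.

1-4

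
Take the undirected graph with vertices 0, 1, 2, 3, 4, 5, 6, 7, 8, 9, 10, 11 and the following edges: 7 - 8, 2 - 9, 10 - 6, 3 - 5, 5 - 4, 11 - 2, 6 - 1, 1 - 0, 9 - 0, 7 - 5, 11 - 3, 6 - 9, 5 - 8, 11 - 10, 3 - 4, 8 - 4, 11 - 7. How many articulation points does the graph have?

1

Removing 11 increases the component count from 1 to 2, so 11 is a cut vertex.
By contrast removing 6 leaves 1 component; it is not a cut vertex. No other vertex is a cut vertex either.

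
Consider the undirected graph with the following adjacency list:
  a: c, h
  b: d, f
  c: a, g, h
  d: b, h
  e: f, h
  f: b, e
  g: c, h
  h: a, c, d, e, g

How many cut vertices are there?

1

Removing h increases the component count from 1 to 2, so h is a cut vertex.
By contrast removing d leaves 1 component; it is not a cut vertex. No other vertex is a cut vertex either.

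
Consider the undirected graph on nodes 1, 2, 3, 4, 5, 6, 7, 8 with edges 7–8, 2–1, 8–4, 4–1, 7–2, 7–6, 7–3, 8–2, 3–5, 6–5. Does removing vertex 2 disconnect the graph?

Deleting 2 leaves 1 component (was 1) (its neighbors 1, 7, 8 remain connected to each other), so 2 is not a cut vertex.

No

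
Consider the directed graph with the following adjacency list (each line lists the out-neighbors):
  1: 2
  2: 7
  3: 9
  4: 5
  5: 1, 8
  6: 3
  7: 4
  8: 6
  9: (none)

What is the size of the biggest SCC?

5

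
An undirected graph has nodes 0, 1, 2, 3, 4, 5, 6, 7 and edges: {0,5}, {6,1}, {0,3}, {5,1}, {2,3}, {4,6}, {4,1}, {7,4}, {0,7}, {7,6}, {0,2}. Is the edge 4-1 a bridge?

No

After removing 4-1, the path 4-6-1 still connects them, so the edge is not a bridge.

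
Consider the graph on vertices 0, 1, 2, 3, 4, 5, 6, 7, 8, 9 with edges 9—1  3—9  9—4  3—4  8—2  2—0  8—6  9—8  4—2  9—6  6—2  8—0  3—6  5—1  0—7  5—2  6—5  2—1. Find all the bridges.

0-7

The edges on the cycle 3-9-8-6-3 are not bridges since each lies on that cycle.
But removing 0—7 disconnects 0 from 7 — this is a bridge.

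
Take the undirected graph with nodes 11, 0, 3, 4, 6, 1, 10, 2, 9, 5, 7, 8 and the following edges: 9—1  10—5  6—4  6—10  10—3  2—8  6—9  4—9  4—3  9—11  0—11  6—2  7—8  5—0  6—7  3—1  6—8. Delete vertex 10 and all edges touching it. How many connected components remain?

1

With 10 gone, the remaining components are: {0, 1, 2, 3, 4, 5, 6, 7, 8, 9, 11}.
That is 1 component.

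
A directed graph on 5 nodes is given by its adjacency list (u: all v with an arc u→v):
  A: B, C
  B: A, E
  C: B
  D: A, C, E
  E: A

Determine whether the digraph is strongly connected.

There is no directed path from B to D, so the graph is not strongly connected.

No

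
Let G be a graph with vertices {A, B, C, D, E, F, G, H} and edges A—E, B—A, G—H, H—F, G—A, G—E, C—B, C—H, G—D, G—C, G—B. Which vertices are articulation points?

G, H

Removing G increases the component count from 1 to 2, so G is a cut vertex.
Removing H increases the component count from 1 to 2, so H is a cut vertex.
By contrast removing F leaves 1 component; it is not a cut vertex. No other vertex is a cut vertex either.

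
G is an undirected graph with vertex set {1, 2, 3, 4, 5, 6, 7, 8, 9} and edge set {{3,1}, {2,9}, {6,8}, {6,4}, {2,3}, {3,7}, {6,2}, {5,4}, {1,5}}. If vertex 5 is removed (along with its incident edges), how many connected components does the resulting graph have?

1

With 5 gone, the remaining components are: {1, 2, 3, 4, 6, 7, 8, 9}.
That is 1 component.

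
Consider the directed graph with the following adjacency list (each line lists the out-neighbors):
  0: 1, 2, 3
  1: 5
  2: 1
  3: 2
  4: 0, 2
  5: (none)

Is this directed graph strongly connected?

There is no directed path from 2 to 4, so the graph is not strongly connected.

No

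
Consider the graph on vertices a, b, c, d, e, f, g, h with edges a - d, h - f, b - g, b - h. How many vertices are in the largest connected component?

e is isolated — a component by itself.
c is isolated — a component by itself.
Starting from a we can reach a, d. That is one component of size 2.
Starting from b we can reach b, f, g, h. That is one component of size 4.
The largest has 4 vertices.

4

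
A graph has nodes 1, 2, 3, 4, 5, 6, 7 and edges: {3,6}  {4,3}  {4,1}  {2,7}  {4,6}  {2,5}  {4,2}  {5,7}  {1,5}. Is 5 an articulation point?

No

Deleting 5 leaves 1 component (was 1) (its neighbors 1, 2, 7 remain connected to each other), so 5 is not a cut vertex.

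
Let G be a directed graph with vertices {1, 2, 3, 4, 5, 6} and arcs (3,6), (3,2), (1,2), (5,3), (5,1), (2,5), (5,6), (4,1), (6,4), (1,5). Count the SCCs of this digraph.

{1, 2, 3, 4, 5, 6} are all mutually reachable — one SCC of size 6.
That gives 1 strongly connected component.

1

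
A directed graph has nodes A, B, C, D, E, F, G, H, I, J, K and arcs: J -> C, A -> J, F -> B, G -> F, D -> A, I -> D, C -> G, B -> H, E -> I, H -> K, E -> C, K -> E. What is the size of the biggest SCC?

{A, B, C, D, E, F, G, H, I, J, K} are all mutually reachable — one SCC of size 11.
The largest has 11 vertices.

11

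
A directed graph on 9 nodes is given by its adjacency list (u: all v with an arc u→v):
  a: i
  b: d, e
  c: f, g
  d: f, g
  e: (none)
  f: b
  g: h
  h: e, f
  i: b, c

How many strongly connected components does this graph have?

5

{b, d, f, g, h} are all mutually reachable — one SCC of size 5.
{a} is an SCC by itself.
{e} is an SCC by itself.
{i} is an SCC by itself.
{c} is an SCC by itself.
That gives 5 strongly connected components.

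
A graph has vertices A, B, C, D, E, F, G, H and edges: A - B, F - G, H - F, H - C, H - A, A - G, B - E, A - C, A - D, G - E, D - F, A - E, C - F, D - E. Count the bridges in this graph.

The edges on the cycle A-B-E-A are not bridges since each lies on that cycle.
Every edge lies on some cycle, so there are no bridges.

0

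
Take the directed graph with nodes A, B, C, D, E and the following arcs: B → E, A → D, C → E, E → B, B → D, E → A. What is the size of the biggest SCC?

{B, E} are all mutually reachable — one SCC of size 2.
{A} is an SCC by itself.
{D} is an SCC by itself.
{C} is an SCC by itself.
The largest has 2 vertices.

2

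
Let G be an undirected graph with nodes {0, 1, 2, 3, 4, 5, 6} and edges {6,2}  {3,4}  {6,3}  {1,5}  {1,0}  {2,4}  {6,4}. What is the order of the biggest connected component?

Starting from 0 we can reach 0, 1, 5. That is one component of size 3.
Starting from 2 we can reach 2, 3, 4, 6. That is one component of size 4.
The largest has 4 vertices.

4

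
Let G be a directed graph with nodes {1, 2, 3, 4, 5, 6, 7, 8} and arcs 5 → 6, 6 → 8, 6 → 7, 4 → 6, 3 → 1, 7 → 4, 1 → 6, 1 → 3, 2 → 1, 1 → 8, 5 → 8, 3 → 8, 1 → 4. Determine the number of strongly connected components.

{4, 6, 7} are all mutually reachable — one SCC of size 3.
{1, 3} are all mutually reachable — one SCC of size 2.
{8} is an SCC by itself.
{5} is an SCC by itself.
{2} is an SCC by itself.
That gives 5 strongly connected components.

5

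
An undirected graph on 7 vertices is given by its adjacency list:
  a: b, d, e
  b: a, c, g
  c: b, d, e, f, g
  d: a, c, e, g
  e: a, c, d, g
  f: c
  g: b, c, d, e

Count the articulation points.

1

Removing c increases the component count from 1 to 2, so c is a cut vertex.
By contrast removing b leaves 1 component; it is not a cut vertex. No other vertex is a cut vertex either.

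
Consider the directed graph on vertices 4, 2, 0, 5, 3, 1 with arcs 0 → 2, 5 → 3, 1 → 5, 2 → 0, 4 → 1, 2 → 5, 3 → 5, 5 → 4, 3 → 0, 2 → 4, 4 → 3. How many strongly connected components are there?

{0, 1, 2, 3, 4, 5} are all mutually reachable — one SCC of size 6.
That gives 1 strongly connected component.

1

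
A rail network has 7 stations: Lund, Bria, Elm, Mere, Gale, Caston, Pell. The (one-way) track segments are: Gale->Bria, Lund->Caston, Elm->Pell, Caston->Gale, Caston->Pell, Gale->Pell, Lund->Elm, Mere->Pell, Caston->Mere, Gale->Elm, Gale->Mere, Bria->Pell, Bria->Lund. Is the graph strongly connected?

There is no directed path from Pell to Gale, so the graph is not strongly connected.

No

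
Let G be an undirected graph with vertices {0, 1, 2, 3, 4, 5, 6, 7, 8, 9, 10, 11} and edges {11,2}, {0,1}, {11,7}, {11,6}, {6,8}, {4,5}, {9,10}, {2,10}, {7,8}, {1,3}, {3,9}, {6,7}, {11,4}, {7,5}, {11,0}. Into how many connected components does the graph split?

1

Starting from 0 we can reach 0, 1, 2, 3, 4, 5, 6, 7, 8, 9, 10, 11. That is one component of size 12.
Total: 1 component.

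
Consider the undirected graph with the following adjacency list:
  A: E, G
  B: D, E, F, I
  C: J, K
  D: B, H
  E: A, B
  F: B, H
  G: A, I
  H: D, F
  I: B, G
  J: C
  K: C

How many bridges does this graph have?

2

The edges on the cycle B-F-H-D-B are not bridges since each lies on that cycle.
But removing J-C disconnects J from C; removing C-K disconnects C from K — these are bridges.
That makes 2 bridges.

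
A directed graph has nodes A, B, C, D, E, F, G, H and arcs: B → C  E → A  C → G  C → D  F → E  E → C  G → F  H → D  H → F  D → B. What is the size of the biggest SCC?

6

{B, C, D, E, F, G} are all mutually reachable — one SCC of size 6.
{A} is an SCC by itself.
{H} is an SCC by itself.
The largest has 6 vertices.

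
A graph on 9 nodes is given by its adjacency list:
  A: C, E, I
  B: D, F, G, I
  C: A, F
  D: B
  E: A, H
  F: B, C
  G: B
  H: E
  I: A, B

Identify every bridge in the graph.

A-E, B-D, B-G, E-H

The edges on the cycle C-F-B-I-A-C are not bridges since each lies on that cycle.
But removing H-E disconnects H from E; removing B-D disconnects B from D; removing A-E disconnects A from E; removing B-G disconnects B from G — these are bridges.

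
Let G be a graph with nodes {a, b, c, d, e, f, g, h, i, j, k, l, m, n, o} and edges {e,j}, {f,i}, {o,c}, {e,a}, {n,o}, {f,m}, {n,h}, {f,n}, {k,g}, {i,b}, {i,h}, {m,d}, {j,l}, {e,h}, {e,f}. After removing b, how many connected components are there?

With b gone, the remaining components are: {g, k}; {a, c, d, e, f, h, i, j, l, m, n, o}.
That is 2 components.

2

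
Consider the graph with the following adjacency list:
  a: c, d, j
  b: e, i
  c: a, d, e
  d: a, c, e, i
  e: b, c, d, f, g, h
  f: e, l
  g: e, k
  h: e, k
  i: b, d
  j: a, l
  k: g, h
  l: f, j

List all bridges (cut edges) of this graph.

none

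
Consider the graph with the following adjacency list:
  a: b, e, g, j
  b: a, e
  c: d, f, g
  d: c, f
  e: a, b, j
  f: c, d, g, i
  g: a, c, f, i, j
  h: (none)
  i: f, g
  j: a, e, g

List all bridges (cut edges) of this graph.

none

The edges on the cycle g-i-f-g are not bridges since each lies on that cycle.
Every edge lies on some cycle, so there are no bridges.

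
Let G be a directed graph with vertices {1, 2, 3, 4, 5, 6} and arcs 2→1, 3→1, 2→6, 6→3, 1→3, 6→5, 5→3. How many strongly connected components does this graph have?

5

{1, 3} are all mutually reachable — one SCC of size 2.
{4} is an SCC by itself.
{5} is an SCC by itself.
{6} is an SCC by itself.
{2} is an SCC by itself.
That gives 5 strongly connected components.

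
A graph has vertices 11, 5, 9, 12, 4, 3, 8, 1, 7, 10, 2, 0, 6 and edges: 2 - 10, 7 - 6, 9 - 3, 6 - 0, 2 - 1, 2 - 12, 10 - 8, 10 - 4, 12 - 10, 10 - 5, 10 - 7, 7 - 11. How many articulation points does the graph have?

4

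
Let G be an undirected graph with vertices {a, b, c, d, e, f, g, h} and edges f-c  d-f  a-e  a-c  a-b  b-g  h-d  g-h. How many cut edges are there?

1

The edges on the cycle a-b-g-h-d-f-c-a are not bridges since each lies on that cycle.
But removing a-e disconnects a from e — this is a bridge.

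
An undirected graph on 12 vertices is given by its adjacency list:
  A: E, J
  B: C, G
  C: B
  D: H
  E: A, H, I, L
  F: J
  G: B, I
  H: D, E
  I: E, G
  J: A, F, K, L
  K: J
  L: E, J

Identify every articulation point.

B, E, G, H, I, J

Removing B increases the component count from 1 to 2, so B is a cut vertex.
Removing E increases the component count from 1 to 3, so E is a cut vertex.
Removing G increases the component count from 1 to 2, so G is a cut vertex.
Likewise H, I, J are cut vertices.
By contrast removing C leaves 1 component; it is not a cut vertex. No other vertex is a cut vertex either.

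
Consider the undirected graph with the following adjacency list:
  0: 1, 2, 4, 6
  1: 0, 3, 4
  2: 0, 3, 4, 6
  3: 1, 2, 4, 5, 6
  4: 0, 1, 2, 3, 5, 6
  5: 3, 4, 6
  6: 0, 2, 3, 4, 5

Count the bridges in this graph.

The edges on the cycle 4-2-6-3-4 are not bridges since each lies on that cycle.
Every edge lies on some cycle, so there are no bridges.

0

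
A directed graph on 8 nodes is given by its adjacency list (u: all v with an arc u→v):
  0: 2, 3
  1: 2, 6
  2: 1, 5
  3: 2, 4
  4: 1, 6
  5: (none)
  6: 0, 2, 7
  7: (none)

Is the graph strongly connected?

There is no directed path from 7 to 3, so the graph is not strongly connected.

No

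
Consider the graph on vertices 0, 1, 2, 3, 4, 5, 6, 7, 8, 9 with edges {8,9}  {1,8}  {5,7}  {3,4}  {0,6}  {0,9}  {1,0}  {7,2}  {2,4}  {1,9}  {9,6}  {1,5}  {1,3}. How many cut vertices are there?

Removing 1 increases the component count from 1 to 2, so 1 is a cut vertex.
By contrast removing 3 leaves 1 component; it is not a cut vertex. No other vertex is a cut vertex either.

1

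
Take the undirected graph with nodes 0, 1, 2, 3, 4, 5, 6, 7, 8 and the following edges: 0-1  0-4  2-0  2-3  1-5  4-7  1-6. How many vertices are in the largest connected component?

8

8 is isolated — a component by itself.
Starting from 0 we can reach 0, 1, 2, 3, 4, 5, 6, 7. That is one component of size 8.
The largest has 8 vertices.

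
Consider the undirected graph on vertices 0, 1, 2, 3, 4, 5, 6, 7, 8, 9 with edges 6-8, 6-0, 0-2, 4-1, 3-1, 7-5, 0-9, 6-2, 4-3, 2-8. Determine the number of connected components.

Starting from 5 we can reach 5, 7. That is one component of size 2.
Starting from 1 we can reach 1, 3, 4. That is one component of size 3.
Starting from 0 we can reach 0, 2, 6, 8, 9. That is one component of size 5.
Total: 3 components.

3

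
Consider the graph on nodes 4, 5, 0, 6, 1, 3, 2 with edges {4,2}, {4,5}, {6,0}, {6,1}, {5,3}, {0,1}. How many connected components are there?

2

Starting from 0 we can reach 0, 1, 6. That is one component of size 3.
Starting from 2 we can reach 2, 3, 4, 5. That is one component of size 4.
Total: 2 components.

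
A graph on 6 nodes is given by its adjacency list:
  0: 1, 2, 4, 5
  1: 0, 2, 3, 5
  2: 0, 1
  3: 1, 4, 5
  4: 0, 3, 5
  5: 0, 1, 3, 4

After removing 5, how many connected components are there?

1

With 5 gone, the remaining components are: {0, 1, 2, 3, 4}.
That is 1 component.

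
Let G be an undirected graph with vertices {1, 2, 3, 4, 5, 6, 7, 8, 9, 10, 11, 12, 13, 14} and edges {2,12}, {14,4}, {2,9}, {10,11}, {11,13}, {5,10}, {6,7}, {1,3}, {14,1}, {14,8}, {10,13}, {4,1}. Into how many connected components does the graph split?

Starting from 6 we can reach 6, 7. That is one component of size 2.
Starting from 2 we can reach 2, 9, 12. That is one component of size 3.
Starting from 5 we can reach 5, 10, 11, 13. That is one component of size 4.
Starting from 1 we can reach 1, 3, 4, 8, 14. That is one component of size 5.
Total: 4 components.

4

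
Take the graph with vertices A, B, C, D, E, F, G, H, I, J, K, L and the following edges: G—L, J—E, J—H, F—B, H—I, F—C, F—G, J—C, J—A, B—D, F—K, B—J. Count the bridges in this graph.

8

The edges on the cycle F-B-J-C-F are not bridges since each lies on that cycle.
But removing B—D disconnects B from D; removing F—G disconnects F from G; removing J—H disconnects J from H; removing L—G disconnects L from G — these are bridges.
In total 8 edges are bridges.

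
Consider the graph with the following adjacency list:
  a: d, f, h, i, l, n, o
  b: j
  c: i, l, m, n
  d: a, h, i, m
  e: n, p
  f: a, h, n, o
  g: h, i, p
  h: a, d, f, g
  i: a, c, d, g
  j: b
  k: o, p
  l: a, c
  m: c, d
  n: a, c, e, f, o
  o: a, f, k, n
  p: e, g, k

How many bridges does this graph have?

The edges on the cycle a-l-c-n-a are not bridges since each lies on that cycle.
But removing b-j disconnects b from j — this is a bridge.

1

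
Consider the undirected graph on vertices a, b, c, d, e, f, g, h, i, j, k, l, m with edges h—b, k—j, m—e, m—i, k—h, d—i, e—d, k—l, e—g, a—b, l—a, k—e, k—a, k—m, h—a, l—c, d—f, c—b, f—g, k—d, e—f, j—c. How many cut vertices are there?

1

Removing k increases the component count from 1 to 2, so k is a cut vertex.
By contrast removing c leaves 1 component; it is not a cut vertex. No other vertex is a cut vertex either.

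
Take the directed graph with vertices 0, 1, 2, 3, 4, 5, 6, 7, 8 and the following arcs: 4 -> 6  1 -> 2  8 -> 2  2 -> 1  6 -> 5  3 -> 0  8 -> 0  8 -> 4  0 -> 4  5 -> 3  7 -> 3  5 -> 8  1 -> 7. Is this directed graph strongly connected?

From 7 we can reach every vertex (0, 1, 2, 3, 4, 5, 6, 7, 8), and every vertex can reach 7 (0, 1, 2, 3, 4, 5, 6, 7, 8). So the whole graph is one strongly connected component.

Yes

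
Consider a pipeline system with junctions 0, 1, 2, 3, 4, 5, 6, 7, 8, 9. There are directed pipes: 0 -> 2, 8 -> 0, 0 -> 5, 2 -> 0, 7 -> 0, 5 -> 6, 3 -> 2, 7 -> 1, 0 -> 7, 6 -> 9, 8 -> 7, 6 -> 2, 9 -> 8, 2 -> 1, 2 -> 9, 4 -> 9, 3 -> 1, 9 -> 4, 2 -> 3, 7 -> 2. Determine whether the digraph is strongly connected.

No

There is no directed path from 1 to 8, so the graph is not strongly connected.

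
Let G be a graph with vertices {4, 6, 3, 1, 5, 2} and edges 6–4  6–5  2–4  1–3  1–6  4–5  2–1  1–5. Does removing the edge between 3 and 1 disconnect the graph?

Yes

Removing 3–1 leaves no path between 3 and 1: the component count goes from 1 to 2. So it is a bridge.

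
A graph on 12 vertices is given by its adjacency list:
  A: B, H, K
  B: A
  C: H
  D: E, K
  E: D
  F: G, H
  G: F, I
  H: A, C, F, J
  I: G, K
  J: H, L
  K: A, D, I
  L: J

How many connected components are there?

Starting from A we can reach A, B, C, D, E, F, G, H, I, J, K, L. That is one component of size 12.
Total: 1 component.

1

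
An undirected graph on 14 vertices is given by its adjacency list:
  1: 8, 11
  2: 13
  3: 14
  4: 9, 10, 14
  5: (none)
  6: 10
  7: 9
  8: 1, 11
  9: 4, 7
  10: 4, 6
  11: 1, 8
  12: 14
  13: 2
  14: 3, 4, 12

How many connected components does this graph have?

5 is isolated — a component by itself.
Starting from 2 we can reach 2, 13. That is one component of size 2.
Starting from 1 we can reach 1, 8, 11. That is one component of size 3.
Starting from 3 we can reach 3, 4, 6, 7, 9, 10, 12, 14. That is one component of size 8.
Total: 4 components.

4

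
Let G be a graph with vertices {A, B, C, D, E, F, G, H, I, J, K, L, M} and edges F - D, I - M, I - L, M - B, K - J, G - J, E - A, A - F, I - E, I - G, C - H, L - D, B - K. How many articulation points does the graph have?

Removing I increases the component count from 2 to 3, so I is a cut vertex.
By contrast removing J leaves 2 components; it is not a cut vertex. No other vertex is a cut vertex either.

1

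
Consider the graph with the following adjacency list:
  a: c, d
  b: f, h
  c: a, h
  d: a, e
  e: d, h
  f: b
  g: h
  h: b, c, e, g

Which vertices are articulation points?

b, h

Removing b increases the component count from 1 to 2, so b is a cut vertex.
Removing h increases the component count from 1 to 3, so h is a cut vertex.
By contrast removing g leaves 1 component; it is not a cut vertex. No other vertex is a cut vertex either.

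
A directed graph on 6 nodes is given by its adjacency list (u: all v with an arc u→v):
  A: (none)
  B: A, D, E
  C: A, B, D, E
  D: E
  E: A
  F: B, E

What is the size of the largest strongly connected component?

{A} is an SCC by itself.
{C} is an SCC by itself.
{F} is an SCC by itself.
{D} is an SCC by itself.
{E} is an SCC by itself.
(and 1 more singleton SCC)
The largest has 1 vertex.

1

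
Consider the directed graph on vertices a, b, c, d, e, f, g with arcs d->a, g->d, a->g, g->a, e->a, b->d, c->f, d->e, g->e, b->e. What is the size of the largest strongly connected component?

4

{a, d, e, g} are all mutually reachable — one SCC of size 4.
{f} is an SCC by itself.
{c} is an SCC by itself.
{b} is an SCC by itself.
The largest has 4 vertices.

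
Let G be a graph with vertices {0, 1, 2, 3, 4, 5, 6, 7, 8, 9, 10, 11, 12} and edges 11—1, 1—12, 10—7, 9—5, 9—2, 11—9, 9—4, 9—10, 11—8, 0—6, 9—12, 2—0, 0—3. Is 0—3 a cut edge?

Removing 0—3 leaves no path between 0 and 3: the component count goes from 1 to 2. So it is a bridge.

Yes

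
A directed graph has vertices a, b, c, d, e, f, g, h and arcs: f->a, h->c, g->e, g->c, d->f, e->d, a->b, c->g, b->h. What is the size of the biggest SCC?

8

{a, b, c, d, e, f, g, h} are all mutually reachable — one SCC of size 8.
The largest has 8 vertices.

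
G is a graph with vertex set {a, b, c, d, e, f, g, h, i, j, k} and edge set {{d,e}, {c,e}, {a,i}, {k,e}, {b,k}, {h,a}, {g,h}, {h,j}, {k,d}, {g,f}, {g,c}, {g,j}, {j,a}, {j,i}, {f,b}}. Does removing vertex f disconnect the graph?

No

Deleting f leaves 1 component (was 1) (its neighbors b, g remain connected to each other), so f is not a cut vertex.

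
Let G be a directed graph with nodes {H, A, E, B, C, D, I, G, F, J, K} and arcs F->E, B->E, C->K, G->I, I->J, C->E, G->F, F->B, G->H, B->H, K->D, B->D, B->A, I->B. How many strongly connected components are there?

11

{K} is an SCC by itself.
{D} is an SCC by itself.
{E} is an SCC by itself.
{C} is an SCC by itself.
{J} is an SCC by itself.
(and 6 more singleton SCCs)
That gives 11 strongly connected components.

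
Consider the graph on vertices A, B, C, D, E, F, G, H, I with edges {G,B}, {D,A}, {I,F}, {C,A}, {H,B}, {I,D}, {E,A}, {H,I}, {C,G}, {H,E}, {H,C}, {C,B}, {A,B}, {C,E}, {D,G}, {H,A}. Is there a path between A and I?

Yes

From A we can reach A, B, C, D, E, F, G, H, I, which includes I.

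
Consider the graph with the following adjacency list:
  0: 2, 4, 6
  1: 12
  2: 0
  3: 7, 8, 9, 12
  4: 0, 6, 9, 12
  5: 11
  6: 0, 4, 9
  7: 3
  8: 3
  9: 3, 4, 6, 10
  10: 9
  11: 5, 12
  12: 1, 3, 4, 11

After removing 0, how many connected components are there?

2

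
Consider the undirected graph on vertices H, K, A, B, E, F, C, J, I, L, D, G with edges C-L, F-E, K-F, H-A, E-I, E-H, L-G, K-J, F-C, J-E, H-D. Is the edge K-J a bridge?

No

After removing K-J, the path K-F-E-J still connects them, so the edge is not a bridge.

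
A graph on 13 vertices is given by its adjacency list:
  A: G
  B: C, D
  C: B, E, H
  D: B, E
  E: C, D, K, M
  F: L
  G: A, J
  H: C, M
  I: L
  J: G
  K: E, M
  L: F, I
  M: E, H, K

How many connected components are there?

3

Starting from A we can reach A, G, J. That is one component of size 3.
Starting from F we can reach F, I, L. That is one component of size 3.
Starting from B we can reach B, C, D, E, H, K, M. That is one component of size 7.
Total: 3 components.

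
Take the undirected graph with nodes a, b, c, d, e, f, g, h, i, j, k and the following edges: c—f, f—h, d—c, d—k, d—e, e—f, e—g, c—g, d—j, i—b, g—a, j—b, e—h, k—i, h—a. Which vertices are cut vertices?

Removing d increases the component count from 1 to 2, so d is a cut vertex.
By contrast removing f leaves 1 component; it is not a cut vertex. No other vertex is a cut vertex either.

d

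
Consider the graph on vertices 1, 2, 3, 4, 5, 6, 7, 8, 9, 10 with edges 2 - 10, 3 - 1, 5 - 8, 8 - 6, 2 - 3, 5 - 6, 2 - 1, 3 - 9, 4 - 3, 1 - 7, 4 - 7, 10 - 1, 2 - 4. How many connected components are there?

2

Starting from 5 we can reach 5, 6, 8. That is one component of size 3.
Starting from 1 we can reach 1, 2, 3, 4, 7, 9, 10. That is one component of size 7.
Total: 2 components.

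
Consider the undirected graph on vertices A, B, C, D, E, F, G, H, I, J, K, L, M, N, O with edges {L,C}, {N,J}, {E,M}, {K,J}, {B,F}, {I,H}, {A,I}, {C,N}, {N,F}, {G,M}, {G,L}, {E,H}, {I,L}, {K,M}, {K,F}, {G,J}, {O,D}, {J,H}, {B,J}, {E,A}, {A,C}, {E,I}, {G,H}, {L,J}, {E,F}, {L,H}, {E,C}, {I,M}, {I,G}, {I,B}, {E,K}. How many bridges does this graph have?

1

The edges on the cycle E-A-I-G-L-C-N-F-K-E are not bridges since each lies on that cycle.
But removing O—D disconnects O from D — this is a bridge.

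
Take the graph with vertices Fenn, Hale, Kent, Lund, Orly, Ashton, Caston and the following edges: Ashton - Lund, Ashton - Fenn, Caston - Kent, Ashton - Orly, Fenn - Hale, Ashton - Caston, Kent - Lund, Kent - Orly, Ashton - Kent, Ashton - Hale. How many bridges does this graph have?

0

The edges on the cycle Ashton-Caston-Kent-Ashton are not bridges since each lies on that cycle.
Every edge lies on some cycle, so there are no bridges.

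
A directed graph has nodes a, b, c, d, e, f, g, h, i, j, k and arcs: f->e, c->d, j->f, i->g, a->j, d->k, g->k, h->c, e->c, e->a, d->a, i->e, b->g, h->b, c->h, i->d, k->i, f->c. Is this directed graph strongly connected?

Yes

From k we can reach every vertex (a, b, c, d, e, f, g, h, i, j, k), and every vertex can reach k (a, b, c, d, e, f, g, h, i, j, k). So the whole graph is one strongly connected component.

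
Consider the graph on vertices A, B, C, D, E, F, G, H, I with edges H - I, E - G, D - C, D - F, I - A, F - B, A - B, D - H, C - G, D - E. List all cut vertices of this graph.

Removing D increases the component count from 1 to 2, so D is a cut vertex.
By contrast removing C leaves 1 component; it is not a cut vertex. No other vertex is a cut vertex either.

D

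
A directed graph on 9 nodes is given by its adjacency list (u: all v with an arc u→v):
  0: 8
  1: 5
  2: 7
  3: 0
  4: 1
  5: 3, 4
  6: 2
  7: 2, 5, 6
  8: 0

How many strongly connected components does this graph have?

{2, 6, 7} are all mutually reachable — one SCC of size 3.
{1, 4, 5} are all mutually reachable — one SCC of size 3.
{0, 8} are all mutually reachable — one SCC of size 2.
{3} is an SCC by itself.
That gives 4 strongly connected components.

4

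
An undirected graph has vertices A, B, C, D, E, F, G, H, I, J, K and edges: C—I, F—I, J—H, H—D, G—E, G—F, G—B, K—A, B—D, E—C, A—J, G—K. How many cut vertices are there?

1

Removing G increases the component count from 1 to 2, so G is a cut vertex.
By contrast removing K leaves 1 component; it is not a cut vertex. No other vertex is a cut vertex either.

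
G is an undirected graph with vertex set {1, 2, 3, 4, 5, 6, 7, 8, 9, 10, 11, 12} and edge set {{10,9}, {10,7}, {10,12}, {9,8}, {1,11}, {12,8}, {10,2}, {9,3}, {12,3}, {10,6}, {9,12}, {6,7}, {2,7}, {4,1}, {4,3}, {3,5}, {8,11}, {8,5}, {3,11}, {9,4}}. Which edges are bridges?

The edges on the cycle 10-6-7-10 are not bridges since each lies on that cycle.
Every edge lies on some cycle, so there are no bridges.

none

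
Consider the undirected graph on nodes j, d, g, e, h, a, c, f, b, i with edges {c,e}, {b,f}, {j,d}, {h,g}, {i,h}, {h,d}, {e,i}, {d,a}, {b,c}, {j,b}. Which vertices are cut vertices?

b, d, h

Removing b increases the component count from 1 to 2, so b is a cut vertex.
Removing d increases the component count from 1 to 2, so d is a cut vertex.
Removing h increases the component count from 1 to 2, so h is a cut vertex.
By contrast removing a leaves 1 component; it is not a cut vertex. No other vertex is a cut vertex either.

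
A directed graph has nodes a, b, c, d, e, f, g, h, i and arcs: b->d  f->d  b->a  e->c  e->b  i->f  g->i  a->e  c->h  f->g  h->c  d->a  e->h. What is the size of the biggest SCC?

4

{a, b, d, e} are all mutually reachable — one SCC of size 4.
{f, g, i} are all mutually reachable — one SCC of size 3.
{c, h} are all mutually reachable — one SCC of size 2.
The largest has 4 vertices.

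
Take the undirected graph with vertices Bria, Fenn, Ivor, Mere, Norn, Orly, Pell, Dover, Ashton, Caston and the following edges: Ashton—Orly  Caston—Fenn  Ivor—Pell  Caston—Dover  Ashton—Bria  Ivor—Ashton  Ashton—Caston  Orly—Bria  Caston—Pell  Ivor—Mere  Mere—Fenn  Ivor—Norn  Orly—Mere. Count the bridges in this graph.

2

The edges on the cycle Ashton-Orly-Bria-Ashton are not bridges since each lies on that cycle.
But removing Ivor—Norn disconnects Ivor from Norn; removing Caston—Dover disconnects Caston from Dover — these are bridges.
That makes 2 bridges.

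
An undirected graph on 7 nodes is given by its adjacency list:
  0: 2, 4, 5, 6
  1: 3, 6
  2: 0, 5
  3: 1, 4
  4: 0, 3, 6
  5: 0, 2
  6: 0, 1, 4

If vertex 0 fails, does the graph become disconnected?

Yes

Deleting 0 raises the number of components from 1 to 2, so 0 is a cut vertex.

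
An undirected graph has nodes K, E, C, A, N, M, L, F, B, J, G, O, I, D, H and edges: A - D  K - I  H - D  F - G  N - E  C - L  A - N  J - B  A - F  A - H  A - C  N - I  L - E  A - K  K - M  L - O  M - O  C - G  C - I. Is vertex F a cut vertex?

No

Deleting F leaves 2 components (was 2), so F is not a cut vertex.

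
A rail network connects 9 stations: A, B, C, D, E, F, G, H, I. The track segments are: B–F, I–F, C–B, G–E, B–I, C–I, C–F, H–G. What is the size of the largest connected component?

A is isolated — a component by itself.
D is isolated — a component by itself.
Starting from E we can reach E, G, H. That is one component of size 3.
Starting from B we can reach B, C, F, I. That is one component of size 4.
The largest has 4 vertices.

4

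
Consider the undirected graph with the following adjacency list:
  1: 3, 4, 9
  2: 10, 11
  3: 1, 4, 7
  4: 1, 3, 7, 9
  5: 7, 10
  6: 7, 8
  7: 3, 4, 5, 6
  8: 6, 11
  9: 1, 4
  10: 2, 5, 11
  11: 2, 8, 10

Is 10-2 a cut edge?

After removing 10-2, the path 10-11-2 still connects them, so the edge is not a bridge.

No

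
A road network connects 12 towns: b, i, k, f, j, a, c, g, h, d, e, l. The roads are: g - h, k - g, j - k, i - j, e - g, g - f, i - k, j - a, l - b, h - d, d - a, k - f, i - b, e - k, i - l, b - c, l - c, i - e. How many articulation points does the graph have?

Removing i increases the component count from 1 to 2, so i is a cut vertex.
By contrast removing h leaves 1 component; it is not a cut vertex. No other vertex is a cut vertex either.

1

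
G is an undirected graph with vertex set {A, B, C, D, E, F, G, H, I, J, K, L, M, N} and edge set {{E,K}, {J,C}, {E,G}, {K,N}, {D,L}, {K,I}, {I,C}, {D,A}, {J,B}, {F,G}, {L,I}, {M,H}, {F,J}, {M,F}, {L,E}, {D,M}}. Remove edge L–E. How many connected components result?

L and E are still connected via L-I-K-E, so the component count stays at 1.

1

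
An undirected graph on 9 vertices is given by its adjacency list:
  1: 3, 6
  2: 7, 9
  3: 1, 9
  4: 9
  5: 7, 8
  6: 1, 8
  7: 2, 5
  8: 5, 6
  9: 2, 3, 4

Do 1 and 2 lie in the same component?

Yes

From 1 we can reach 1, 2, 3, 4, 5, 6, 7, 8, 9, which includes 2.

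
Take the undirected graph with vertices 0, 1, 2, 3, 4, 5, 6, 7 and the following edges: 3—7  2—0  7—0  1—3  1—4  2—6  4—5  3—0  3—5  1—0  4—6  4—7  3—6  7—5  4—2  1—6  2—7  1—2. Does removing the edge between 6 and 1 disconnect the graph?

No

After removing 6—1, the path 6-4-1 still connects them, so the edge is not a bridge.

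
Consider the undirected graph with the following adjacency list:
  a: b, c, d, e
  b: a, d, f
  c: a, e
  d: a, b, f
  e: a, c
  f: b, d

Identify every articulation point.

Removing a increases the component count from 1 to 2, so a is a cut vertex.
By contrast removing b leaves 1 component; it is not a cut vertex. No other vertex is a cut vertex either.

a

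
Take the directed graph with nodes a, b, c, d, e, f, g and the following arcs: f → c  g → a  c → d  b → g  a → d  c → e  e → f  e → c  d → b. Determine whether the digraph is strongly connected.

No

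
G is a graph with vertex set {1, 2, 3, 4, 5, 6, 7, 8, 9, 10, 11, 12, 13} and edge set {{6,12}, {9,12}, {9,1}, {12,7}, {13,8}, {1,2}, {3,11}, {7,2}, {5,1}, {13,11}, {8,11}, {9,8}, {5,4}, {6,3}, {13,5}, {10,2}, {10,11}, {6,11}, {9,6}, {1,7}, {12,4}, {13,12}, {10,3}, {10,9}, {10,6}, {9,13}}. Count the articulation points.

Removing 9, for instance, still leaves 1 component. No single vertex removal increases the component count — the graph has no articulation points.

0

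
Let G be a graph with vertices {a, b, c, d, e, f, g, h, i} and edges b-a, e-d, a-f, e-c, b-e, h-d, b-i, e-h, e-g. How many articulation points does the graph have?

3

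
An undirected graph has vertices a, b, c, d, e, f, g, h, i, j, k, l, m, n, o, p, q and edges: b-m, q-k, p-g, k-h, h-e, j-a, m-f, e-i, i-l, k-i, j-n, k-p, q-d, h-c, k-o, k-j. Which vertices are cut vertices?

Removing h increases the component count from 2 to 3, so h is a cut vertex.
Removing i increases the component count from 2 to 3, so i is a cut vertex.
Removing j increases the component count from 2 to 4, so j is a cut vertex.
Likewise k, m, p, q are cut vertices.
By contrast removing g leaves 2 components; it is not a cut vertex. No other vertex is a cut vertex either.

h, i, j, k, m, p, q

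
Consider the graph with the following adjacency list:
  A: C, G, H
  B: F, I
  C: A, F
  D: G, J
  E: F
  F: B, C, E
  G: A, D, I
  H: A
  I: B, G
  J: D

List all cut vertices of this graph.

Removing A increases the component count from 1 to 2, so A is a cut vertex.
Removing D increases the component count from 1 to 2, so D is a cut vertex.
Removing F increases the component count from 1 to 2, so F is a cut vertex.
Likewise G is a cut vertex.
By contrast removing E leaves 1 component; it is not a cut vertex. No other vertex is a cut vertex either.

A, D, F, G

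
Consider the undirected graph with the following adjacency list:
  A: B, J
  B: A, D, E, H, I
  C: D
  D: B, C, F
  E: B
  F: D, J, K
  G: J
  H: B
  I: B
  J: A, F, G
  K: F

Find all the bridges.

B-E, B-H, B-I, C-D, F-K, G-J

The edges on the cycle F-D-B-A-J-F are not bridges since each lies on that cycle.
But removing H-B disconnects H from B; removing B-I disconnects B from I; removing F-K disconnects F from K; removing D-C disconnects D from C — these are bridges.
In total 6 edges are bridges.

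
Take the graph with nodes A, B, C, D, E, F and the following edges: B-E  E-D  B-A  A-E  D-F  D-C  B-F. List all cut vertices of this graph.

D

Removing D increases the component count from 1 to 2, so D is a cut vertex.
By contrast removing E leaves 1 component; it is not a cut vertex. No other vertex is a cut vertex either.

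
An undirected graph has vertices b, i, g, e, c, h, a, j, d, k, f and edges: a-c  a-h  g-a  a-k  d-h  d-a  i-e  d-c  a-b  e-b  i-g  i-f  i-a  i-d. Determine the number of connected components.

j is isolated — a component by itself.
Starting from a we can reach a, b, c, d, e, f, g, h, i, k. That is one component of size 10.
Total: 2 components.

2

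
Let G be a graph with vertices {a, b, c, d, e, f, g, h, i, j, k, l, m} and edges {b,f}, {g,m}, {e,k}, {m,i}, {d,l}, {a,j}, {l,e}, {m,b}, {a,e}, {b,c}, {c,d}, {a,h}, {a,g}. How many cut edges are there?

The edges on the cycle a-g-m-b-c-d-l-e-a are not bridges since each lies on that cycle.
But removing i–m disconnects i from m; removing a–h disconnects a from h; removing f–b disconnects f from b; removing k–e disconnects k from e — these are bridges.
In total 5 edges are bridges.

5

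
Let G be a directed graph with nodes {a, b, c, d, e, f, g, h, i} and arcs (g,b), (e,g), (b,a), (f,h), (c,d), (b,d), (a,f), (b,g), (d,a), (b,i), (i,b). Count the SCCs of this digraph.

{b, g, i} are all mutually reachable — one SCC of size 3.
{f} is an SCC by itself.
{e} is an SCC by itself.
{a} is an SCC by itself.
{h} is an SCC by itself.
(and 2 more singleton SCCs)
That gives 7 strongly connected components.

7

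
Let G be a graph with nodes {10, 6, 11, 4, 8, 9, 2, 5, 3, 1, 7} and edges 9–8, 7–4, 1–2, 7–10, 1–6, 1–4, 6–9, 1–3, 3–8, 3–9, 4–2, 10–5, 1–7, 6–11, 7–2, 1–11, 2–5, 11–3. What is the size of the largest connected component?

Starting from 1 we can reach 1, 2, 3, 4, 5, 6, 7, 8, 9, 10, 11. That is one component of size 11.
The largest has 11 vertices.

11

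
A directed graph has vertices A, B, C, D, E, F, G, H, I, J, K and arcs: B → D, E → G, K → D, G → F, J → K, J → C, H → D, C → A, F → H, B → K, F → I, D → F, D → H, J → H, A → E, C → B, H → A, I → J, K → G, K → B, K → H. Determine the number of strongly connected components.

{A, B, C, D, E, F, G, H, I, J, K} are all mutually reachable — one SCC of size 11.
That gives 1 strongly connected component.

1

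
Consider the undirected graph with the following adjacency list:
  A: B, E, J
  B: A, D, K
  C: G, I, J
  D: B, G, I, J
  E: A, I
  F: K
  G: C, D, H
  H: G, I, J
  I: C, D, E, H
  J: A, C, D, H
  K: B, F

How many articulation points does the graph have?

Removing B increases the component count from 1 to 2, so B is a cut vertex.
Removing K increases the component count from 1 to 2, so K is a cut vertex.
By contrast removing G leaves 1 component; it is not a cut vertex. No other vertex is a cut vertex either.

2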